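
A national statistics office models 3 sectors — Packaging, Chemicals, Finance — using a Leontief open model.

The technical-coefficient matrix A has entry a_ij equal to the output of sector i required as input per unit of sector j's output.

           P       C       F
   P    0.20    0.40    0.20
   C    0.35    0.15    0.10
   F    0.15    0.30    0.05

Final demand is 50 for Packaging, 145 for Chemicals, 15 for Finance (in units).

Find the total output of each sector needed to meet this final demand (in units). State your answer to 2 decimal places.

I − A =
  [   0.80    -0.40    -0.20]
  [  -0.35     0.85    -0.10]
  [  -0.15    -0.30     0.95]
Cofactors of I−A, C_ij = (−1)^(i+j)·(minor ij) (rows/columns in the sector order above):
  C_11 = (0.85)(0.95) − (-0.10)(-0.30) = 0.7775
  C_12 = −[(-0.35)(0.95) − (-0.10)(-0.15)] = 0.3475
  C_13 = (-0.35)(-0.30) − (0.85)(-0.15) = 0.2325
  C_21 = −[(-0.40)(0.95) − (-0.20)(-0.30)] = 0.4400
  C_22 = (0.80)(0.95) − (-0.20)(-0.15) = 0.7300
  C_23 = −[(0.80)(-0.30) − (-0.40)(-0.15)] = 0.3000
  C_31 = (-0.40)(-0.10) − (-0.20)(0.85) = 0.2100
  C_32 = −[(0.80)(-0.10) − (-0.20)(-0.35)] = 0.1500
  C_33 = (0.80)(0.85) − (-0.40)(-0.35) = 0.5400
det(I−A) = Σ_j (I−A)_1j·C_1j = (0.80)(0.7775) + (-0.40)(0.3475) + (-0.20)(0.2325) = 0.4365
adj(I−A) = Cᵀ =
  [ 0.7775   0.4400   0.2100]
  [ 0.3475   0.7300   0.1500]
  [ 0.2325   0.3000   0.5400]
(I − A)⁻¹ = adj(I−A) / det(I−A) ≈
  [   1.7812     1.0080     0.4811]
  [   0.7961     1.6724     0.3436]
  [   0.5326     0.6873     1.2371]
x = (I − A)⁻¹ d = adj(I−A)·d / det(I−A), with det(I−A) = 0.4365:
  x_P = (0.7775·50 + 0.4400·145 + 0.2100·15) / 0.4365 = 105.825 / 0.4365 ≈ 242.44
  x_C = (0.3475·50 + 0.7300·145 + 0.1500·15) / 0.4365 = 125.475 / 0.4365 ≈ 287.46
  x_F = (0.2325·50 + 0.3000·145 + 0.5400·15) / 0.4365 = 63.225 / 0.4365 ≈ 144.85

x_P = 242.44, x_C = 287.46, x_F = 144.85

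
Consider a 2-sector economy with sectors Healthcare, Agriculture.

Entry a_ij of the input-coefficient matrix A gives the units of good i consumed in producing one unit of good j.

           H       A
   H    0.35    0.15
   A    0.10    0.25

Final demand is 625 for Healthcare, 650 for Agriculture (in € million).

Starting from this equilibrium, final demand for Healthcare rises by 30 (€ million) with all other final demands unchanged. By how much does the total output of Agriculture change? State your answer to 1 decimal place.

I − A =
  [   0.65    -0.15]
  [  -0.10     0.75]
det(I−A) = (0.65)(0.75) − (-0.15)(-0.10) = 0.4725
adj(I−A) = [[0.75, 0.15], [0.10, 0.65]]
(I − A)⁻¹ = adj(I−A) / det(I−A) ≈
  [   1.5873     0.3175]
  [   0.2116     1.3757]
Δx = (I − A)⁻¹ Δd with Δd having +30 in the Healthcare component and 0 elsewhere.
So Δx_A = L_AH · (+30), where L_AH = adj(I−A)_AH / det(I−A) = 0.10 / 0.4725.
Δx_A = 0.10 × (+30) / 0.4725 = 3.00 / 0.4725 ≈ 6.3.

Δx_A = 6.3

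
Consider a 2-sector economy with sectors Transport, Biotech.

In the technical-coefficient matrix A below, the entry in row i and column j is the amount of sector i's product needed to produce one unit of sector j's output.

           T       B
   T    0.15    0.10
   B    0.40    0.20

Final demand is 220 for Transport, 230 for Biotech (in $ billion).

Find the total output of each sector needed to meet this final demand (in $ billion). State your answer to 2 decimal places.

x_T = 310.94, x_B = 442.97

I − A =
  [   0.85    -0.10]
  [  -0.40     0.80]
det(I−A) = (0.85)(0.80) − (-0.10)(-0.40) = 0.6400
adj(I−A) = [[0.80, 0.10], [0.40, 0.85]]
(I − A)⁻¹ = adj(I−A) / det(I−A) ≈
  [   1.2500     0.1563]
  [   0.6250     1.3281]
x = (I − A)⁻¹ d = adj(I−A)·d / det(I−A), with det(I−A) = 0.6400:
  x_T = (0.80·220 + 0.10·230) / 0.6400 = 199.00 / 0.6400 ≈ 310.94
  x_B = (0.40·220 + 0.85·230) / 0.6400 = 283.50 / 0.6400 ≈ 442.97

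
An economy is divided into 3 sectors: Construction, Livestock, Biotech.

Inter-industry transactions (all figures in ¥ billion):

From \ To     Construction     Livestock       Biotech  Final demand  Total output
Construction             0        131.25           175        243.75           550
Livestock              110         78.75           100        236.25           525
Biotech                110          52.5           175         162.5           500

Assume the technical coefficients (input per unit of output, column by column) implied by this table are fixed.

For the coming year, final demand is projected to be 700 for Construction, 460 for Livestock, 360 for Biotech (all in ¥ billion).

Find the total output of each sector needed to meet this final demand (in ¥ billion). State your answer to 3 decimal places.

x_C = 1390.083, x_L = 1140.496, x_B = 1157.025

Technical coefficients a_ij = z_ij / X_j:
  a_CC = 0/550 = 0.00, a_LC = 110/550 = 0.20, a_BC = 110/550 = 0.20
  a_CL = 131.25/525 = 0.25, a_LL = 78.75/525 = 0.15, a_BL = 52.5/525 = 0.10
  a_CB = 175/500 = 0.35, a_LB = 100/500 = 0.20, a_BB = 175/500 = 0.35
I − A =
  [   1.00    -0.25    -0.35]
  [  -0.20     0.85    -0.20]
  [  -0.20    -0.10     0.65]
Cofactors of I−A, C_ij = (−1)^(i+j)·(minor ij) (rows/columns in the sector order above):
  C_11 = (0.85)(0.65) − (-0.20)(-0.10) = 0.5325
  C_12 = −[(-0.20)(0.65) − (-0.20)(-0.20)] = 0.1700
  C_13 = (-0.20)(-0.10) − (0.85)(-0.20) = 0.1900
  C_21 = −[(-0.25)(0.65) − (-0.35)(-0.10)] = 0.1975
  C_22 = (1.00)(0.65) − (-0.35)(-0.20) = 0.5800
  C_23 = −[(1.00)(-0.10) − (-0.25)(-0.20)] = 0.1500
  C_31 = (-0.25)(-0.20) − (-0.35)(0.85) = 0.3475
  C_32 = −[(1.00)(-0.20) − (-0.35)(-0.20)] = 0.2700
  C_33 = (1.00)(0.85) − (-0.25)(-0.20) = 0.8000
det(I−A) = Σ_j (I−A)_1j·C_1j = (1.00)(0.5325) + (-0.25)(0.1700) + (-0.35)(0.1900) = 0.4235
adj(I−A) = Cᵀ =
  [ 0.5325   0.1975   0.3475]
  [ 0.1700   0.5800   0.2700]
  [ 0.1900   0.1500   0.8000]
(I − A)⁻¹ = adj(I−A) / det(I−A) ≈
  [   1.2574     0.4664     0.8205]
  [   0.4014     1.3695     0.6375]
  [   0.4486     0.3542     1.8890]
x = (I − A)⁻¹ d = adj(I−A)·d / det(I−A), with det(I−A) = 0.4235:
  x_C = (0.5325·700 + 0.1975·460 + 0.3475·360) / 0.4235 = 588.70 / 0.4235 ≈ 1390.083
  x_L = (0.1700·700 + 0.5800·460 + 0.2700·360) / 0.4235 = 483.00 / 0.4235 ≈ 1140.496
  x_B = (0.1900·700 + 0.1500·460 + 0.8000·360) / 0.4235 = 490.00 / 0.4235 ≈ 1157.025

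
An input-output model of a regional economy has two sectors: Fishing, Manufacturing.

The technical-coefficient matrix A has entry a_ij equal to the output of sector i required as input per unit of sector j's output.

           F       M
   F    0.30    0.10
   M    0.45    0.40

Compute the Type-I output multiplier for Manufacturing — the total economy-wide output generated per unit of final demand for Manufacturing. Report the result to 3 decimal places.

m_M = 2.133

I − A =
  [   0.70    -0.10]
  [  -0.45     0.60]
det(I−A) = (0.70)(0.60) − (-0.10)(-0.45) = 0.3750
adj(I−A) = [[0.60, 0.10], [0.45, 0.70]]
(I − A)⁻¹ = adj(I−A) / det(I−A) ≈
  [   1.6000     0.2667]
  [   1.2000     1.8667]
The output multiplier for sector j is the column-j sum of the Leontief inverse (I − A)⁻¹ = adj(I−A) / det(I−A).
Column M of adj(I−A): (0.10, 0.70); det(I−A) = 0.3750.
m_M = (0.10 + 0.70) / 0.3750 = 0.80 / 0.3750 ≈ 2.133.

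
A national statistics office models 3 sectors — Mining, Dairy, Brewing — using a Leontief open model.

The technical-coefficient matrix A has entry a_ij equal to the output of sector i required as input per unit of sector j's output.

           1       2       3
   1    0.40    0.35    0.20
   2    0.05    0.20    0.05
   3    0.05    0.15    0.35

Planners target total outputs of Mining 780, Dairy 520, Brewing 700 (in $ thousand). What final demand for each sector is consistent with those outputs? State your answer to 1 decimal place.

I − A =
  [   0.60    -0.35    -0.20]
  [  -0.05     0.80    -0.05]
  [  -0.05    -0.15     0.65]
d = (I − A) x:
  d_1 = (+0.60)·780 + (-0.35)·520 + (-0.20)·700 = 146.0
  d_2 = (-0.05)·780 + (+0.80)·520 + (-0.05)·700 = 342.0
  d_3 = (-0.05)·780 + (-0.15)·520 + (+0.65)·700 = 338.0

d_1 = 146.0, d_2 = 342.0, d_3 = 338.0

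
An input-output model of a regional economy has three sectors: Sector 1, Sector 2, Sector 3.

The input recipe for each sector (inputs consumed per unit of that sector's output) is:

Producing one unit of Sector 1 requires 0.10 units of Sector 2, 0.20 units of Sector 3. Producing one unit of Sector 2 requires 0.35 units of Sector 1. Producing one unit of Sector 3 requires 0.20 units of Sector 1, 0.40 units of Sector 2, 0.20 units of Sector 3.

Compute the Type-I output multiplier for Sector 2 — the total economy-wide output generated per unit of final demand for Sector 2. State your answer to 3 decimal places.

m_2 = 1.577

I − A =
  [   1.00    -0.35    -0.20]
  [  -0.10     1.00    -0.40]
  [  -0.20     0.00     0.80]
Cofactors of I−A, C_ij = (−1)^(i+j)·(minor ij) (rows/columns in the sector order above):
  C_11 = (1.00)(0.80) − (-0.40)(0.00) = 0.8000
  C_12 = −[(-0.10)(0.80) − (-0.40)(-0.20)] = 0.1600
  C_13 = (-0.10)(0.00) − (1.00)(-0.20) = 0.2000
  C_21 = −[(-0.35)(0.80) − (-0.20)(0.00)] = 0.2800
  C_22 = (1.00)(0.80) − (-0.20)(-0.20) = 0.7600
  C_23 = −[(1.00)(0.00) − (-0.35)(-0.20)] = 0.0700
  C_31 = (-0.35)(-0.40) − (-0.20)(1.00) = 0.3400
  C_32 = −[(1.00)(-0.40) − (-0.20)(-0.10)] = 0.4200
  C_33 = (1.00)(1.00) − (-0.35)(-0.10) = 0.9650
det(I−A) = Σ_j (I−A)_1j·C_1j = (1.00)(0.8000) + (-0.35)(0.1600) + (-0.20)(0.2000) = 0.7040
adj(I−A) = Cᵀ =
  [ 0.8000   0.2800   0.3400]
  [ 0.1600   0.7600   0.4200]
  [ 0.2000   0.0700   0.9650]
(I − A)⁻¹ = adj(I−A) / det(I−A) ≈
  [   1.1364     0.3977     0.4830]
  [   0.2273     1.0795     0.5966]
  [   0.2841     0.0994     1.3707]
The output multiplier for sector j is the column-j sum of the Leontief inverse (I − A)⁻¹ = adj(I−A) / det(I−A).
Column 2 of adj(I−A): (0.2800, 0.7600, 0.0700); det(I−A) = 0.7040.
m_2 = (0.2800 + 0.7600 + 0.0700) / 0.7040 = 1.11 / 0.7040 ≈ 1.577.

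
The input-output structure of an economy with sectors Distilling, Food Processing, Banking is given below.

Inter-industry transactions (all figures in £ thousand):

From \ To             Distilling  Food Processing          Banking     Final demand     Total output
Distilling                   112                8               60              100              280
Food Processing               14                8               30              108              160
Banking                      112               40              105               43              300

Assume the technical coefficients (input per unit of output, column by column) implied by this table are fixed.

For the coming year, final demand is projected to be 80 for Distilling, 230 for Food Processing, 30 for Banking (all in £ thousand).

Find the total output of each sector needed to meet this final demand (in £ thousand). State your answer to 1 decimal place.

x_1 = 264.2, x_2 = 289.7, x_3 = 320.2

Technical coefficients a_ij = z_ij / X_j:
  a_11 = 112/280 = 0.40, a_21 = 14/280 = 0.05, a_31 = 112/280 = 0.40
  a_12 = 8/160 = 0.05, a_22 = 8/160 = 0.05, a_32 = 40/160 = 0.25
  a_13 = 60/300 = 0.20, a_23 = 30/300 = 0.10, a_33 = 105/300 = 0.35
I − A =
  [   0.60    -0.05    -0.20]
  [  -0.05     0.95    -0.10]
  [  -0.40    -0.25     0.65]
Cofactors of I−A, C_ij = (−1)^(i+j)·(minor ij) (rows/columns in the sector order above):
  C_11 = (0.95)(0.65) − (-0.10)(-0.25) = 0.5925
  C_12 = −[(-0.05)(0.65) − (-0.10)(-0.40)] = 0.0725
  C_13 = (-0.05)(-0.25) − (0.95)(-0.40) = 0.3925
  C_21 = −[(-0.05)(0.65) − (-0.20)(-0.25)] = 0.0825
  C_22 = (0.60)(0.65) − (-0.20)(-0.40) = 0.3100
  C_23 = −[(0.60)(-0.25) − (-0.05)(-0.40)] = 0.1700
  C_31 = (-0.05)(-0.10) − (-0.20)(0.95) = 0.1950
  C_32 = −[(0.60)(-0.10) − (-0.20)(-0.05)] = 0.0700
  C_33 = (0.60)(0.95) − (-0.05)(-0.05) = 0.5675
det(I−A) = Σ_j (I−A)_1j·C_1j = (0.60)(0.5925) + (-0.05)(0.0725) + (-0.20)(0.3925) = 0.273375
adj(I−A) = Cᵀ =
  [ 0.5925   0.0825   0.1950]
  [ 0.0725   0.3100   0.0700]
  [ 0.3925   0.1700   0.5675]
(I − A)⁻¹ = adj(I−A) / det(I−A) ≈
  [   2.1674     0.3018     0.7133]
  [   0.2652     1.1340     0.2561]
  [   1.4358     0.6219     2.0759]
x = (I − A)⁻¹ d = adj(I−A)·d / det(I−A), with det(I−A) = 0.273375:
  x_1 = (0.5925·80 + 0.0825·230 + 0.1950·30) / 0.273375 = 72.225 / 0.273375 ≈ 264.2
  x_2 = (0.0725·80 + 0.3100·230 + 0.0700·30) / 0.273375 = 79.20 / 0.273375 ≈ 289.7
  x_3 = (0.3925·80 + 0.1700·230 + 0.5675·30) / 0.273375 = 87.525 / 0.273375 ≈ 320.2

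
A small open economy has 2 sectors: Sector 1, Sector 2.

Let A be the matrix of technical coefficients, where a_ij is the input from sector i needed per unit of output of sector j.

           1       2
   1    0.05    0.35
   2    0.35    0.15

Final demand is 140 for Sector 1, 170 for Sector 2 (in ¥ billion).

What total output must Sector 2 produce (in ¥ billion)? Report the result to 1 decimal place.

I − A =
  [   0.95    -0.35]
  [  -0.35     0.85]
det(I−A) = (0.95)(0.85) − (-0.35)(-0.35) = 0.6850
adj(I−A) = [[0.85, 0.35], [0.35, 0.95]]
(I − A)⁻¹ = adj(I−A) / det(I−A) ≈
  [   1.2409     0.5109]
  [   0.5109     1.3869]
x = (I − A)⁻¹ d = adj(I−A)·d / det(I−A), with det(I−A) = 0.6850:
  x_1 = (0.85·140 + 0.35·170) / 0.6850 = 178.50 / 0.6850 ≈ 260.6
  x_2 = (0.35·140 + 0.95·170) / 0.6850 = 210.50 / 0.6850 ≈ 307.3

x_2 = 307.3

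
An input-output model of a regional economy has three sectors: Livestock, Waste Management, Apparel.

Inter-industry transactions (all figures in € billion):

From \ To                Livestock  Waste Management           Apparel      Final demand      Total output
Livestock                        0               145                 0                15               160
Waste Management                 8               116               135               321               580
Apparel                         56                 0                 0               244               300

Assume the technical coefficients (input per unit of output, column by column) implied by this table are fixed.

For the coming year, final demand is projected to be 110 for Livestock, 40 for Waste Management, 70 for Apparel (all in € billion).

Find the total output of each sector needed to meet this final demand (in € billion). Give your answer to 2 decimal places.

Technical coefficients a_ij = z_ij / X_j:
  a_LL = 0/160 = 0.00, a_WL = 8/160 = 0.05, a_AL = 56/160 = 0.35
  a_LW = 145/580 = 0.25, a_WW = 116/580 = 0.20, a_AW = 0/580 = 0.00
  a_LA = 0/300 = 0.00, a_WA = 135/300 = 0.45, a_AA = 0/300 = 0.00
I − A =
  [   1.00    -0.25     0.00]
  [  -0.05     0.80    -0.45]
  [  -0.35     0.00     1.00]
Cofactors of I−A, C_ij = (−1)^(i+j)·(minor ij) (rows/columns in the sector order above):
  C_11 = (0.80)(1.00) − (-0.45)(0.00) = 0.8000
  C_12 = −[(-0.05)(1.00) − (-0.45)(-0.35)] = 0.2075
  C_13 = (-0.05)(0.00) − (0.80)(-0.35) = 0.2800
  C_21 = −[(-0.25)(1.00) − (0.00)(0.00)] = 0.2500
  C_22 = (1.00)(1.00) − (0.00)(-0.35) = 1.0000
  C_23 = −[(1.00)(0.00) − (-0.25)(-0.35)] = 0.0875
  C_31 = (-0.25)(-0.45) − (0.00)(0.80) = 0.1125
  C_32 = −[(1.00)(-0.45) − (0.00)(-0.05)] = 0.4500
  C_33 = (1.00)(0.80) − (-0.25)(-0.05) = 0.7875
det(I−A) = Σ_j (I−A)_1j·C_1j = (1.00)(0.8000) + (-0.25)(0.2075) + (0.00)(0.2800) = 0.748125
adj(I−A) = Cᵀ =
  [ 0.8000   0.2500   0.1125]
  [ 0.2075   1.0000   0.4500]
  [ 0.2800   0.0875   0.7875]
(I − A)⁻¹ = adj(I−A) / det(I−A) ≈
  [   1.0693     0.3342     0.1504]
  [   0.2774     1.3367     0.6015]
  [   0.3743     0.1170     1.0526]
x = (I − A)⁻¹ d = adj(I−A)·d / det(I−A), with det(I−A) = 0.748125:
  x_L = (0.8000·110 + 0.2500·40 + 0.1125·70) / 0.748125 = 105.875 / 0.748125 ≈ 141.52
  x_W = (0.2075·110 + 1.0000·40 + 0.4500·70) / 0.748125 = 94.325 / 0.748125 ≈ 126.08
  x_A = (0.2800·110 + 0.0875·40 + 0.7875·70) / 0.748125 = 89.425 / 0.748125 ≈ 119.53

x_L = 141.52, x_W = 126.08, x_A = 119.53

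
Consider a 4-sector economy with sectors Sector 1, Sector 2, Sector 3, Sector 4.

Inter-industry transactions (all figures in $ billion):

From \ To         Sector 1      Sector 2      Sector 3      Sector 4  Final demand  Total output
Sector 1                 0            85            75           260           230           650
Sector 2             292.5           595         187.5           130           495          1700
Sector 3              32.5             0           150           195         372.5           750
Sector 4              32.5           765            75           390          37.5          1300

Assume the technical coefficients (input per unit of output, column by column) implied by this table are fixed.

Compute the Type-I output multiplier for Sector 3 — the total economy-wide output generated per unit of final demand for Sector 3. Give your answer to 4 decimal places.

m_3 = 3.5152

Technical coefficients a_ij = z_ij / X_j:
  a_11 = 0/650 = 0.00, a_21 = 292.5/650 = 0.45, a_31 = 32.5/650 = 0.05, a_41 = 32.5/650 = 0.05
  a_12 = 85/1700 = 0.05, a_22 = 595/1700 = 0.35, a_32 = 0/1700 = 0.00, a_42 = 765/1700 = 0.45
  a_13 = 75/750 = 0.10, a_23 = 187.5/750 = 0.25, a_33 = 150/750 = 0.20, a_43 = 75/750 = 0.10
  a_14 = 260/1300 = 0.20, a_24 = 130/1300 = 0.10, a_34 = 195/1300 = 0.15, a_44 = 390/1300 = 0.30
I − A =
  [   1.00    -0.05    -0.10    -0.20]
  [  -0.45     0.65    -0.25    -0.10]
  [  -0.05     0.00     0.80    -0.15]
  [  -0.05    -0.45    -0.10     0.70]
Compute the cofactors C_ij = (−1)^(i+j)·(3×3 minor ij) of I−A; the adjugate is their transpose:
adj(I−A) = Cᵀ =
  [ 0.301375   0.106000   0.085750   0.119625]
  [ 0.260375   0.531750   0.223500   0.198250]
  [ 0.055750   0.074125   0.347000   0.100875]
  [ 0.196875   0.360000   0.199375   0.498125]
det(I−A) = Σ_j (I−A)_1j·C_1j = (1.00)(0.301375) + (-0.05)(0.260375) + (-0.10)(0.055750) + (-0.20)(0.196875) = 0.24340625
(I − A)⁻¹ = adj(I−A) / det(I−A) ≈
  [   1.23816     0.43549     0.35229     0.49146]
  [   1.06971     2.18462     0.91822     0.81448]
  [   0.22904     0.30453     1.42560     0.41443]
  [   0.80883     1.47901     0.81910     2.04648]
The output multiplier for sector j is the column-j sum of the Leontief inverse (I − A)⁻¹ = adj(I−A) / det(I−A).
Column 3 of adj(I−A): (0.085750, 0.223500, 0.347000, 0.199375); det(I−A) = 0.24340625.
m_3 = (0.085750 + 0.223500 + 0.347000 + 0.199375) / 0.24340625 = 0.855625 / 0.24340625 ≈ 3.5152.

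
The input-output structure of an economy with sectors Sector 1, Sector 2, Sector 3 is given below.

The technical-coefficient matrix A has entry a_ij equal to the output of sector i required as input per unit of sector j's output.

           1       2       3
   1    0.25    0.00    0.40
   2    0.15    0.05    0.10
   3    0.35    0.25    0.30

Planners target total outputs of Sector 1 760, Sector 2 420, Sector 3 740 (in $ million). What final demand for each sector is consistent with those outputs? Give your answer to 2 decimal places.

I − A =
  [   0.75     0.00    -0.40]
  [  -0.15     0.95    -0.10]
  [  -0.35    -0.25     0.70]
d = (I − A) x:
  d_1 = (+0.75)·760 + (+0.00)·420 + (-0.40)·740 = 274.00
  d_2 = (-0.15)·760 + (+0.95)·420 + (-0.10)·740 = 211.00
  d_3 = (-0.35)·760 + (-0.25)·420 + (+0.70)·740 = 147.00

d_1 = 274.00, d_2 = 211.00, d_3 = 147.00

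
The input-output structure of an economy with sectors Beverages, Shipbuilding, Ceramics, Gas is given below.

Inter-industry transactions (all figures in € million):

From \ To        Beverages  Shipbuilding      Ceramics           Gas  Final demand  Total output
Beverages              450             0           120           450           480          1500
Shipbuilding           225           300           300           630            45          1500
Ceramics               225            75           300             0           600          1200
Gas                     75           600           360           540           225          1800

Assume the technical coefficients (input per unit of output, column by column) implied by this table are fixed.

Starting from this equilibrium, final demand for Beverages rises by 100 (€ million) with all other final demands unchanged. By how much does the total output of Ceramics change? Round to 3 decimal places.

Technical coefficients a_ij = z_ij / X_j:
  a_BB = 450/1500 = 0.30, a_SB = 225/1500 = 0.15, a_CB = 225/1500 = 0.15, a_GB = 75/1500 = 0.05
  a_BS = 0/1500 = 0.00, a_SS = 300/1500 = 0.20, a_CS = 75/1500 = 0.05, a_GS = 600/1500 = 0.40
  a_BC = 120/1200 = 0.10, a_SC = 300/1200 = 0.25, a_CC = 300/1200 = 0.25, a_GC = 360/1200 = 0.30
  a_BG = 450/1800 = 0.25, a_SG = 630/1800 = 0.35, a_CG = 0/1800 = 0.00, a_GG = 540/1800 = 0.30
I − A =
  [   0.70     0.00    -0.10    -0.25]
  [  -0.15     0.80    -0.25    -0.35]
  [  -0.15    -0.05     0.75     0.00]
  [  -0.05    -0.40    -0.30     0.70]
Compute the cofactors C_ij = (−1)^(i+j)·(3×3 minor ij) of I−A; the adjugate is their transpose:
adj(I−A) = Cᵀ =
  [ 0.301000   0.082250   0.127000   0.148625]
  [ 0.133875   0.336375   0.216375   0.216000]
  [ 0.069125   0.038875   0.269000   0.044125]
  [ 0.127625   0.214750   0.248000   0.398500]
det(I−A) = Σ_j (I−A)_1j·C_1j = (0.70)(0.301000) + (0.00)(0.133875) + (-0.10)(0.069125) + (-0.25)(0.127625) = 0.17188125
(I − A)⁻¹ = adj(I−A) / det(I−A) ≈
  [   1.7512     0.4785     0.7389     0.8647]
  [   0.7789     1.9570     1.2589     1.2567]
  [   0.4022     0.2262     1.5650     0.2567]
  [   0.7425     1.2494     1.4429     2.3185]
Δx = (I − A)⁻¹ Δd with Δd having +100 in the Beverages component and 0 elsewhere.
So Δx_C = L_CB · (+100), where L_CB = adj(I−A)_CB / det(I−A) = 0.069125 / 0.17188125.
Δx_C = 0.069125 × (+100) / 0.17188125 = 6.9125 / 0.17188125 ≈ 40.217.

Δx_C = 40.217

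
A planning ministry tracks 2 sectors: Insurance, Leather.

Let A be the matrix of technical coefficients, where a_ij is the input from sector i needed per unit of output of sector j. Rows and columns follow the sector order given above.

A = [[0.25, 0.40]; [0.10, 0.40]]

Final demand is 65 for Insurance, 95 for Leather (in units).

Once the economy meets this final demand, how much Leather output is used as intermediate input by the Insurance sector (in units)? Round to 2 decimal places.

z_LI = 18.78

I − A =
  [   0.75    -0.40]
  [  -0.10     0.60]
det(I−A) = (0.75)(0.60) − (-0.40)(-0.10) = 0.4100
adj(I−A) = [[0.60, 0.40], [0.10, 0.75]]
(I − A)⁻¹ = adj(I−A) / det(I−A) ≈
  [   1.4634     0.9756]
  [   0.2439     1.8293]
First solve x = (I − A)⁻¹ d = adj(I−A)·d / det(I−A); in particular x_I = (0.60·65 + 0.40·95) / 0.4100 = 77.00 / 0.4100 ≈ 187.8049.
Intermediate flow from L to I: z_LI = a_LI · x_I = 0.10 × 77.00 / 0.4100 = 7.70 / 0.4100 ≈ 18.78.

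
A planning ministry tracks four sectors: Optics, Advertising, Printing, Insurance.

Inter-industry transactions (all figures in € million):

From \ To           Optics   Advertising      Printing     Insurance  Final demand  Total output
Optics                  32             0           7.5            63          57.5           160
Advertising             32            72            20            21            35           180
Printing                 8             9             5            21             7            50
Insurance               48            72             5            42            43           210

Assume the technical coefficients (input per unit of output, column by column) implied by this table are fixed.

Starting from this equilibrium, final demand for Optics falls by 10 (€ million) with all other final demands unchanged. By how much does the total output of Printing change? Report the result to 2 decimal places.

Technical coefficients a_ij = z_ij / X_j:
  a_11 = 32/160 = 0.20, a_21 = 32/160 = 0.20, a_31 = 8/160 = 0.05, a_41 = 48/160 = 0.30
  a_12 = 0/180 = 0.00, a_22 = 72/180 = 0.40, a_32 = 9/180 = 0.05, a_42 = 72/180 = 0.40
  a_13 = 7.5/50 = 0.15, a_23 = 20/50 = 0.40, a_33 = 5/50 = 0.10, a_43 = 5/50 = 0.10
  a_14 = 63/210 = 0.30, a_24 = 21/210 = 0.10, a_34 = 21/210 = 0.10, a_44 = 42/210 = 0.20
I − A =
  [   0.80     0.00    -0.15    -0.30]
  [  -0.20     0.60    -0.40    -0.10]
  [  -0.05    -0.05     0.90    -0.10]
  [  -0.30    -0.40    -0.10     0.80]
Compute the cofactors C_ij = (−1)^(i+j)·(3×3 minor ij) of I−A; the adjugate is their transpose:
adj(I−A) = Cᵀ =
  [ 0.35750   0.12150   0.13200   0.16575]
  [ 0.19750   0.47500   0.26250   0.16625]
  [ 0.05750   0.06550   0.27400   0.06400]
  [ 0.24000   0.29125   0.21500   0.41000]
det(I−A) = Σ_j (I−A)_1j·C_1j = (0.80)(0.35750) + (0.00)(0.19750) + (-0.15)(0.05750) + (-0.30)(0.24000) = 0.205375
(I − A)⁻¹ = adj(I−A) / det(I−A) ≈
  [   1.7407     0.5916     0.6427     0.8071]
  [   0.9617     2.3128     1.2781     0.8095]
  [   0.2800     0.3189     1.3341     0.3116]
  [   1.1686     1.4181     1.0469     1.9963]
Δx = (I − A)⁻¹ Δd with Δd having -10 in the Optics component and 0 elsewhere.
So Δx_3 = L_31 · (-10), where L_31 = adj(I−A)_31 / det(I−A) = 0.05750 / 0.205375.
Δx_3 = 0.05750 × (-10) / 0.205375 = -0.575 / 0.205375 ≈ -2.80.

Δx_3 = -2.80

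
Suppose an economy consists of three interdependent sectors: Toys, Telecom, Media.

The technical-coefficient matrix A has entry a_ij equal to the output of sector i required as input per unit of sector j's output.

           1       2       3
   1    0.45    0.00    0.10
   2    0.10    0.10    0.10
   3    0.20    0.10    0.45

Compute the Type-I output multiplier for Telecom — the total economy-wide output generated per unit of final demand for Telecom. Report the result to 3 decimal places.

I − A =
  [   0.55     0.00    -0.10]
  [  -0.10     0.90    -0.10]
  [  -0.20    -0.10     0.55]
Cofactors of I−A, C_ij = (−1)^(i+j)·(minor ij) (rows/columns in the sector order above):
  C_11 = (0.90)(0.55) − (-0.10)(-0.10) = 0.4850
  C_12 = −[(-0.10)(0.55) − (-0.10)(-0.20)] = 0.0750
  C_13 = (-0.10)(-0.10) − (0.90)(-0.20) = 0.1900
  C_21 = −[(0.00)(0.55) − (-0.10)(-0.10)] = 0.0100
  C_22 = (0.55)(0.55) − (-0.10)(-0.20) = 0.2825
  C_23 = −[(0.55)(-0.10) − (0.00)(-0.20)] = 0.0550
  C_31 = (0.00)(-0.10) − (-0.10)(0.90) = 0.0900
  C_32 = −[(0.55)(-0.10) − (-0.10)(-0.10)] = 0.0650
  C_33 = (0.55)(0.90) − (0.00)(-0.10) = 0.4950
det(I−A) = Σ_j (I−A)_1j·C_1j = (0.55)(0.4850) + (0.00)(0.0750) + (-0.10)(0.1900) = 0.24775
adj(I−A) = Cᵀ =
  [ 0.4850   0.0100   0.0900]
  [ 0.0750   0.2825   0.0650]
  [ 0.1900   0.0550   0.4950]
(I − A)⁻¹ = adj(I−A) / det(I−A) ≈
  [   1.9576     0.0404     0.3633]
  [   0.3027     1.1403     0.2624]
  [   0.7669     0.2220     1.9980]
The output multiplier for sector j is the column-j sum of the Leontief inverse (I − A)⁻¹ = adj(I−A) / det(I−A).
Column 2 of adj(I−A): (0.0100, 0.2825, 0.0550); det(I−A) = 0.24775.
m_2 = (0.0100 + 0.2825 + 0.0550) / 0.24775 = 0.3475 / 0.24775 ≈ 1.403.

m_2 = 1.403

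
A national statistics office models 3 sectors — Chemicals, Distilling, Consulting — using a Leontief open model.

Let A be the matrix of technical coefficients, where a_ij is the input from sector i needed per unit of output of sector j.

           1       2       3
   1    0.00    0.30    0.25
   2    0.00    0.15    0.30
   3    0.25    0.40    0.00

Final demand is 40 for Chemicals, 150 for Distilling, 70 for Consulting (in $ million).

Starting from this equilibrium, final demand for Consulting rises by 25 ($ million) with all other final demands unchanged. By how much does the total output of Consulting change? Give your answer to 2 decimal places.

Δx_3 = 32.47

I − A =
  [   1.00    -0.30    -0.25]
  [   0.00     0.85    -0.30]
  [  -0.25    -0.40     1.00]
Cofactors of I−A, C_ij = (−1)^(i+j)·(minor ij) (rows/columns in the sector order above):
  C_11 = (0.85)(1.00) − (-0.30)(-0.40) = 0.7300
  C_12 = −[(0.00)(1.00) − (-0.30)(-0.25)] = 0.0750
  C_13 = (0.00)(-0.40) − (0.85)(-0.25) = 0.2125
  C_21 = −[(-0.30)(1.00) − (-0.25)(-0.40)] = 0.4000
  C_22 = (1.00)(1.00) − (-0.25)(-0.25) = 0.9375
  C_23 = −[(1.00)(-0.40) − (-0.30)(-0.25)] = 0.4750
  C_31 = (-0.30)(-0.30) − (-0.25)(0.85) = 0.3025
  C_32 = −[(1.00)(-0.30) − (-0.25)(0.00)] = 0.3000
  C_33 = (1.00)(0.85) − (-0.30)(0.00) = 0.8500
det(I−A) = Σ_j (I−A)_1j·C_1j = (1.00)(0.7300) + (-0.30)(0.0750) + (-0.25)(0.2125) = 0.654375
adj(I−A) = Cᵀ =
  [ 0.7300   0.4000   0.3025]
  [ 0.0750   0.9375   0.3000]
  [ 0.2125   0.4750   0.8500]
(I − A)⁻¹ = adj(I−A) / det(I−A) ≈
  [   1.1156     0.6113     0.4623]
  [   0.1146     1.4327     0.4585]
  [   0.3247     0.7259     1.2989]
Δx = (I − A)⁻¹ Δd with Δd having +25 in the Consulting component and 0 elsewhere.
So Δx_3 = L_33 · (+25), where L_33 = adj(I−A)_33 / det(I−A) = 0.8500 / 0.654375.
Δx_3 = 0.8500 × (+25) / 0.654375 = 21.25 / 0.654375 ≈ 32.47.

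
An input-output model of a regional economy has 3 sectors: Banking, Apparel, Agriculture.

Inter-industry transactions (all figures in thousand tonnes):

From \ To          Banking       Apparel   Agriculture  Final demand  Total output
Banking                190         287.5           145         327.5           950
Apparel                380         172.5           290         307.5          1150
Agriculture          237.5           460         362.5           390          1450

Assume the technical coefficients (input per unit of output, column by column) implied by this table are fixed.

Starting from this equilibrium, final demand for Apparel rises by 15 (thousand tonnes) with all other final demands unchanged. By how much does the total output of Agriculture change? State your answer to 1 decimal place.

Technical coefficients a_ij = z_ij / X_j:
  a_11 = 190/950 = 0.20, a_21 = 380/950 = 0.40, a_31 = 237.5/950 = 0.25
  a_12 = 287.5/1150 = 0.25, a_22 = 172.5/1150 = 0.15, a_32 = 460/1150 = 0.40
  a_13 = 145/1450 = 0.10, a_23 = 290/1450 = 0.20, a_33 = 362.5/1450 = 0.25
I − A =
  [   0.80    -0.25    -0.10]
  [  -0.40     0.85    -0.20]
  [  -0.25    -0.40     0.75]
Cofactors of I−A, C_ij = (−1)^(i+j)·(minor ij) (rows/columns in the sector order above):
  C_11 = (0.85)(0.75) − (-0.20)(-0.40) = 0.5575
  C_12 = −[(-0.40)(0.75) − (-0.20)(-0.25)] = 0.3500
  C_13 = (-0.40)(-0.40) − (0.85)(-0.25) = 0.3725
  C_21 = −[(-0.25)(0.75) − (-0.10)(-0.40)] = 0.2275
  C_22 = (0.80)(0.75) − (-0.10)(-0.25) = 0.5750
  C_23 = −[(0.80)(-0.40) − (-0.25)(-0.25)] = 0.3825
  C_31 = (-0.25)(-0.20) − (-0.10)(0.85) = 0.1350
  C_32 = −[(0.80)(-0.20) − (-0.10)(-0.40)] = 0.2000
  C_33 = (0.80)(0.85) − (-0.25)(-0.40) = 0.5800
det(I−A) = Σ_j (I−A)_1j·C_1j = (0.80)(0.5575) + (-0.25)(0.3500) + (-0.10)(0.3725) = 0.32125
adj(I−A) = Cᵀ =
  [ 0.5575   0.2275   0.1350]
  [ 0.3500   0.5750   0.2000]
  [ 0.3725   0.3825   0.5800]
(I − A)⁻¹ = adj(I−A) / det(I−A) ≈
  [   1.7354     0.7082     0.4202]
  [   1.0895     1.7899     0.6226]
  [   1.1595     1.1907     1.8054]
Δx = (I − A)⁻¹ Δd with Δd having +15 in the Apparel component and 0 elsewhere.
So Δx_3 = L_32 · (+15), where L_32 = adj(I−A)_32 / det(I−A) = 0.3825 / 0.32125.
Δx_3 = 0.3825 × (+15) / 0.32125 = 5.7375 / 0.32125 ≈ 17.9.

Δx_3 = 17.9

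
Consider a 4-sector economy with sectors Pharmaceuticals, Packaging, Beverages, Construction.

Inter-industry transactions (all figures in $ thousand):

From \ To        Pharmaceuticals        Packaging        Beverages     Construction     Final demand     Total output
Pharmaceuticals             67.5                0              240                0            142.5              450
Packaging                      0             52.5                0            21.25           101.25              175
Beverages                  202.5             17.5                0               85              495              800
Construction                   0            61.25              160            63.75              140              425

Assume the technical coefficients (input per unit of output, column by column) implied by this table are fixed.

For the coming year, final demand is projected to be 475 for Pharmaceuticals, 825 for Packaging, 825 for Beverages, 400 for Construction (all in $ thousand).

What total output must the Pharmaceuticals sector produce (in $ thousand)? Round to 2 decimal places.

x_1 = 1182.79

Technical coefficients a_ij = z_ij / X_j:
  a_11 = 67.5/450 = 0.15, a_21 = 0/450 = 0.00, a_31 = 202.5/450 = 0.45, a_41 = 0/450 = 0.00
  a_12 = 0/175 = 0.00, a_22 = 52.5/175 = 0.30, a_32 = 17.5/175 = 0.10, a_42 = 61.25/175 = 0.35
  a_13 = 240/800 = 0.30, a_23 = 0/800 = 0.00, a_33 = 0/800 = 0.00, a_43 = 160/800 = 0.20
  a_14 = 0/425 = 0.00, a_24 = 21.25/425 = 0.05, a_34 = 85/425 = 0.20, a_44 = 63.75/425 = 0.15
I − A =
  [   0.85     0.00    -0.30     0.00]
  [   0.00     0.70     0.00    -0.05]
  [  -0.45    -0.10     1.00    -0.20]
  [   0.00    -0.35    -0.20     0.85]
Compute the cofactors C_ij = (−1)^(i+j)·(3×3 minor ij) of I−A; the adjugate is their transpose:
adj(I−A) = Cᵀ =
  [ 0.548500   0.046500   0.173250   0.043500]
  [ 0.004500   0.573750   0.008500   0.035750]
  [ 0.259875   0.131750   0.490875   0.123250]
  [ 0.063000   0.267250   0.119000   0.500500]
det(I−A) = Σ_j (I−A)_1j·C_1j = (0.85)(0.548500) + (0.00)(0.004500) + (-0.30)(0.259875) + (0.00)(0.063000) = 0.3882625
(I − A)⁻¹ = adj(I−A) / det(I−A) ≈
  [   1.4127     0.1198     0.4462     0.1120]
  [   0.0116     1.4777     0.0219     0.0921]
  [   0.6693     0.3393     1.2643     0.3174]
  [   0.1623     0.6883     0.3065     1.2891]
x = (I − A)⁻¹ d = adj(I−A)·d / det(I−A), with det(I−A) = 0.3882625:
  x_1 = (0.548500·475 + 0.046500·825 + 0.173250·825 + 0.043500·400) / 0.3882625 = 459.23125 / 0.3882625 ≈ 1182.79
  x_2 = (0.004500·475 + 0.573750·825 + 0.008500·825 + 0.035750·400) / 0.3882625 = 496.79375 / 0.3882625 ≈ 1279.53
  x_3 = (0.259875·475 + 0.131750·825 + 0.490875·825 + 0.123250·400) / 0.3882625 = 686.40625 / 0.3882625 ≈ 1767.89
  x_4 = (0.063000·475 + 0.267250·825 + 0.119000·825 + 0.500500·400) / 0.3882625 = 548.78125 / 0.3882625 ≈ 1413.43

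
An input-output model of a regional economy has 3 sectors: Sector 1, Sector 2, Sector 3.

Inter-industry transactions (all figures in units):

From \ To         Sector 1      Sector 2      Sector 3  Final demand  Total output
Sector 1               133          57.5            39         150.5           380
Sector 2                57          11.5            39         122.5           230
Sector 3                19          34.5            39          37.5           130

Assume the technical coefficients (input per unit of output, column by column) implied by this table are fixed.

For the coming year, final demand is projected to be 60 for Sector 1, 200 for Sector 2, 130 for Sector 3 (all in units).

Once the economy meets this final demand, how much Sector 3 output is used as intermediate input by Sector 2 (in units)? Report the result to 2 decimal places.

z_32 = 53.86

Technical coefficients a_ij = z_ij / X_j:
  a_11 = 133/380 = 0.35, a_21 = 57/380 = 0.15, a_31 = 19/380 = 0.05
  a_12 = 57.5/230 = 0.25, a_22 = 11.5/230 = 0.05, a_32 = 34.5/230 = 0.15
  a_13 = 39/130 = 0.30, a_23 = 39/130 = 0.30, a_33 = 39/130 = 0.30
I − A =
  [   0.65    -0.25    -0.30]
  [  -0.15     0.95    -0.30]
  [  -0.05    -0.15     0.70]
Cofactors of I−A, C_ij = (−1)^(i+j)·(minor ij) (rows/columns in the sector order above):
  C_11 = (0.95)(0.70) − (-0.30)(-0.15) = 0.6200
  C_12 = −[(-0.15)(0.70) − (-0.30)(-0.05)] = 0.1200
  C_13 = (-0.15)(-0.15) − (0.95)(-0.05) = 0.0700
  C_21 = −[(-0.25)(0.70) − (-0.30)(-0.15)] = 0.2200
  C_22 = (0.65)(0.70) − (-0.30)(-0.05) = 0.4400
  C_23 = −[(0.65)(-0.15) − (-0.25)(-0.05)] = 0.1100
  C_31 = (-0.25)(-0.30) − (-0.30)(0.95) = 0.3600
  C_32 = −[(0.65)(-0.30) − (-0.30)(-0.15)] = 0.2400
  C_33 = (0.65)(0.95) − (-0.25)(-0.15) = 0.5800
det(I−A) = Σ_j (I−A)_1j·C_1j = (0.65)(0.6200) + (-0.25)(0.1200) + (-0.30)(0.0700) = 0.3520
adj(I−A) = Cᵀ =
  [ 0.6200   0.2200   0.3600]
  [ 0.1200   0.4400   0.2400]
  [ 0.0700   0.1100   0.5800]
(I − A)⁻¹ = adj(I−A) / det(I−A) ≈
  [   1.7614     0.6250     1.0227]
  [   0.3409     1.2500     0.6818]
  [   0.1989     0.3125     1.6477]
First solve x = (I − A)⁻¹ d = adj(I−A)·d / det(I−A); in particular x_2 = (0.1200·60 + 0.4400·200 + 0.2400·130) / 0.3520 = 126.40 / 0.3520 ≈ 359.0909.
Intermediate flow from 3 to 2: z_32 = a_32 · x_2 = 0.15 × 126.40 / 0.3520 = 18.96 / 0.3520 ≈ 53.86.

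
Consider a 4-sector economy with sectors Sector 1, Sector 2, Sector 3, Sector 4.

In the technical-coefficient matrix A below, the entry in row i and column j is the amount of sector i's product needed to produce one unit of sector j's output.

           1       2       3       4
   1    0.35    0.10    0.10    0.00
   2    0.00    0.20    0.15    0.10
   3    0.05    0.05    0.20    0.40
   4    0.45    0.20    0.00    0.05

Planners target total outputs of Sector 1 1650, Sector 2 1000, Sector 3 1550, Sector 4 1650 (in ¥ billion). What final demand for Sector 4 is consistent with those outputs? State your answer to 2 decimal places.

d_4 = 625.00

I − A =
  [   0.65    -0.10    -0.10     0.00]
  [   0.00     0.80    -0.15    -0.10]
  [  -0.05    -0.05     0.80    -0.40]
  [  -0.45    -0.20     0.00     0.95]
d = (I − A) x:
  d_1 = (+0.65)·1650 + (-0.10)·1000 + (-0.10)·1550 + (+0.00)·1650 = 817.50
  d_2 = (+0.00)·1650 + (+0.80)·1000 + (-0.15)·1550 + (-0.10)·1650 = 402.50
  d_3 = (-0.05)·1650 + (-0.05)·1000 + (+0.80)·1550 + (-0.40)·1650 = 447.50
  d_4 = (-0.45)·1650 + (-0.20)·1000 + (+0.00)·1550 + (+0.95)·1650 = 625.00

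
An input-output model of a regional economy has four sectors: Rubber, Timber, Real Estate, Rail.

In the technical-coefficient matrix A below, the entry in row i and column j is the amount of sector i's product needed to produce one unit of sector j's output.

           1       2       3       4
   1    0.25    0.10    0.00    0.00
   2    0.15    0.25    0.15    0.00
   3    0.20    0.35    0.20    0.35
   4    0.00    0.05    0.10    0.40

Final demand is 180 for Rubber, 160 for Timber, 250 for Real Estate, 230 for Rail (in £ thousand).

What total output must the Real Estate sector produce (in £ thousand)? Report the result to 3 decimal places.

I − A =
  [   0.75    -0.10     0.00     0.00]
  [  -0.15     0.75    -0.15     0.00]
  [  -0.20    -0.35     0.80    -0.35]
  [   0.00    -0.05    -0.10     0.60]
Compute the cofactors C_ij = (−1)^(i+j)·(3×3 minor ij) of I−A; the adjugate is their transpose:
adj(I−A) = Cᵀ =
  [ 0.299625   0.044500   0.009000   0.005250]
  [ 0.084750   0.333750   0.067500   0.039375]
  [ 0.124125   0.182625   0.328500   0.191625]
  [ 0.027750   0.058250   0.060375   0.395625]
det(I−A) = Σ_j (I−A)_1j·C_1j = (0.75)(0.299625) + (-0.10)(0.084750) + (0.00)(0.124125) + (0.00)(0.027750) = 0.21624375
(I − A)⁻¹ = adj(I−A) / det(I−A) ≈
  [   1.3856     0.2058     0.0416     0.0243]
  [   0.3919     1.5434     0.3121     0.1821]
  [   0.5740     0.8445     1.5191     0.8862]
  [   0.1283     0.2694     0.2792     1.8295]
x = (I − A)⁻¹ d = adj(I−A)·d / det(I−A), with det(I−A) = 0.21624375:
  x_1 = (0.299625·180 + 0.044500·160 + 0.009000·250 + 0.005250·230) / 0.21624375 = 64.51 / 0.21624375 ≈ 298.321
  x_2 = (0.084750·180 + 0.333750·160 + 0.067500·250 + 0.039375·230) / 0.21624375 = 94.58625 / 0.21624375 ≈ 437.406
  x_3 = (0.124125·180 + 0.182625·160 + 0.328500·250 + 0.191625·230) / 0.21624375 = 177.76125 / 0.21624375 ≈ 822.041
  x_4 = (0.027750·180 + 0.058250·160 + 0.060375·250 + 0.395625·230) / 0.21624375 = 120.4025 / 0.21624375 ≈ 556.791

x_3 = 822.041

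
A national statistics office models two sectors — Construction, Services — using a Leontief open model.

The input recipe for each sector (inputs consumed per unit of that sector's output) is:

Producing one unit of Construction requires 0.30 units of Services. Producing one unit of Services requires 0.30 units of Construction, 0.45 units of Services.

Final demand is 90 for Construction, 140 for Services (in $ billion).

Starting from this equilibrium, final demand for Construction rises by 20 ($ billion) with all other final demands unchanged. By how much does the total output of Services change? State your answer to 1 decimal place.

I − A =
  [   1.00    -0.30]
  [  -0.30     0.55]
det(I−A) = (1.00)(0.55) − (-0.30)(-0.30) = 0.4600
adj(I−A) = [[0.55, 0.30], [0.30, 1.00]]
(I − A)⁻¹ = adj(I−A) / det(I−A) ≈
  [   1.1957     0.6522]
  [   0.6522     2.1739]
Δx = (I − A)⁻¹ Δd with Δd having +20 in the Construction component and 0 elsewhere.
So Δx_2 = L_21 · (+20), where L_21 = adj(I−A)_21 / det(I−A) = 0.30 / 0.4600.
Δx_2 = 0.30 × (+20) / 0.4600 = 6.00 / 0.4600 ≈ 13.0.

Δx_2 = 13.0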